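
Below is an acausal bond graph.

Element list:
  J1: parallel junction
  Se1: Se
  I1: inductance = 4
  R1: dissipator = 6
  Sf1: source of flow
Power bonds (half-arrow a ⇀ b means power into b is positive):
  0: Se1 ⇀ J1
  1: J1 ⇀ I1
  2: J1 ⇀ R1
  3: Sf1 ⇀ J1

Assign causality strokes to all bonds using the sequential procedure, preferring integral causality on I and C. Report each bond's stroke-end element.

bond 0 stroke→J1  (Se1: effort source, stroke at far end)
bond 3 stroke→Sf1  (Sf1: flow source, stroke at near end)
bond 1 stroke→I1  (common-e at J1 fixed by 0)
bond 2 stroke→R1  (0-jn J1 has e-setter on 0)

#0 stroke→J1
#1 stroke→I1
#2 stroke→R1
#3 stroke→Sf1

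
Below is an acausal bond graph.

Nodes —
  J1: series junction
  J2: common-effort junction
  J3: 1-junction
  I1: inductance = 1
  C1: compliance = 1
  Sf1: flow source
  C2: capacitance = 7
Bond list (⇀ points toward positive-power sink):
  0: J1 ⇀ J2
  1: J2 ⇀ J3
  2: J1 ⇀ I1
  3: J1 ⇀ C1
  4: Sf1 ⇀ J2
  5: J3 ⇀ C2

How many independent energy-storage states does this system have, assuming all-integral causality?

#4 |Sf1  (Sf1 fixes flow; stroke at Sf1)
#2 |I1  (I1 integral (f out))
#0 |J1  (1-jn J1 has f-setter on 2)
#3 |J1  (common-f at J1 fixed by 2)
#1 |J2  (J2: last free bond brings effort in)
#5 |J3  (1-jn J3 has f-setter on 1)

3  (C1, C2, I1 all integral)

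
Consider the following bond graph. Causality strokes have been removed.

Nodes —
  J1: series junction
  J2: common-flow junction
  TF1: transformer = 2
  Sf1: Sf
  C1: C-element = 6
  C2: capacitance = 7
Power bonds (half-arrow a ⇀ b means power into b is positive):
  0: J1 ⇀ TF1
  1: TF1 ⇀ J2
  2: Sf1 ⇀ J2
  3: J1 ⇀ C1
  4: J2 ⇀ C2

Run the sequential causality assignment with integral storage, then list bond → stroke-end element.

bond 2 →Sf1  (source Sf1 imposes f)
bond 1 →J2  (common-f at J2 fixed by 2)
bond 4 →J2  (J2 flow already set via bond 2)
bond 0 →TF1  (TF TF1: opposite of bond 1)
bond 3 →J1  (J1: bond 0 brought flow, rest push out)

#0 stroke at TF1
#1 stroke at J2
#2 stroke at Sf1
#3 stroke at J1
#4 stroke at J2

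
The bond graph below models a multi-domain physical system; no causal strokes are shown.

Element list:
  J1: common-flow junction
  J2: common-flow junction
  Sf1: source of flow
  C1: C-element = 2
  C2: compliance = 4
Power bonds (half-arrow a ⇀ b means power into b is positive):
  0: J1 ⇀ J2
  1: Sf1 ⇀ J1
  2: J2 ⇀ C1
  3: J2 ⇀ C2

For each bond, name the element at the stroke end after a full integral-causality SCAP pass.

#0 stroke→J1
#1 stroke→Sf1
#2 stroke→J2
#3 stroke→J2

β1 stroke at Sf1  (Sf1 fixes flow; stroke at Sf1)
β0 stroke at J1  (1-jn J1 has f-setter on 1)
β2 stroke at J2  (1-jn J2 has f-setter on 0)
β3 stroke at J2  (common-f at J2 fixed by 0)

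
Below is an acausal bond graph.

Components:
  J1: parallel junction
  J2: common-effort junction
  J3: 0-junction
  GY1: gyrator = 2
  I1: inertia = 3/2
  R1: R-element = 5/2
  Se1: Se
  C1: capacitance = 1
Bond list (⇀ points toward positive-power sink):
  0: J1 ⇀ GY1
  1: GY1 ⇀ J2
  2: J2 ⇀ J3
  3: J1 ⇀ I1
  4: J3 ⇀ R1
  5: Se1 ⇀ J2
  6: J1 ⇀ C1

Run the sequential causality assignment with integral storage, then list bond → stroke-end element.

bond 5 stroke→J2  (Se1 fixes effort; stroke away)
bond 1 stroke→GY1  (J2 effort already set via bond 5)
bond 2 stroke→J3  (J2: bond 5 brought effort, rest push out)
bond 4 stroke→R1  (common-e at J3 fixed by 2)
bond 0 stroke→GY1  (GY1: gyrator matches bond 1)
bond 3 stroke→I1  (I1 outputs flow p/I1)
bond 6 stroke→J1  (J1 needs exactly one e-in)

b0 stroke at GY1
b1 stroke at GY1
b2 stroke at J3
b3 stroke at I1
b4 stroke at R1
b5 stroke at J2
b6 stroke at J1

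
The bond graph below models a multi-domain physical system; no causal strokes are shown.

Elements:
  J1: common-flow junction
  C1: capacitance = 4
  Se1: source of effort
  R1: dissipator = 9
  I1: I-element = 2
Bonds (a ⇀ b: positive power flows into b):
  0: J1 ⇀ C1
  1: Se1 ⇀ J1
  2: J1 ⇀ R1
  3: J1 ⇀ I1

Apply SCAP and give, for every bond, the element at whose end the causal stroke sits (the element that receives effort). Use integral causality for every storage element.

bond 1 |J1  (Se1 fixes effort; stroke away)
bond 0 |J1  (C1 outputs effort q/C1)
bond 3 |I1  (I1: I, integral causality)
bond 2 |J1  (1-jn J1 has f-setter on 3)

b0 →J1
b1 →J1
b2 →J1
b3 →I1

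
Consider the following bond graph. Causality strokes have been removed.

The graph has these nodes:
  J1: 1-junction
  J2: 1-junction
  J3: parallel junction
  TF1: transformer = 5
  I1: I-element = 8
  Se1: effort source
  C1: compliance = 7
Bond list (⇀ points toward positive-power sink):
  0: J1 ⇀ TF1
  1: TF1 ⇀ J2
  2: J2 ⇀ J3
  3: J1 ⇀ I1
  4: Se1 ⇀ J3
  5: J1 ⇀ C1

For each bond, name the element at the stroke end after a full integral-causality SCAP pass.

b0 stroke at J1
b1 stroke at TF1
b2 stroke at J2
b3 stroke at I1
b4 stroke at J3
b5 stroke at J1

bond 4 stroke→J3  (Se1 fixes effort; stroke away)
bond 2 stroke→J2  (J3 effort already set via bond 4)
bond 1 stroke→TF1  (closing 1-jn rule on J2)
bond 0 stroke→J1  (through TF1, causality passes straight; one stroke at TF1)
bond 3 stroke→I1  (I1: I, integral causality)
bond 5 stroke→J1  (J1: bond 3 brought flow, rest push out)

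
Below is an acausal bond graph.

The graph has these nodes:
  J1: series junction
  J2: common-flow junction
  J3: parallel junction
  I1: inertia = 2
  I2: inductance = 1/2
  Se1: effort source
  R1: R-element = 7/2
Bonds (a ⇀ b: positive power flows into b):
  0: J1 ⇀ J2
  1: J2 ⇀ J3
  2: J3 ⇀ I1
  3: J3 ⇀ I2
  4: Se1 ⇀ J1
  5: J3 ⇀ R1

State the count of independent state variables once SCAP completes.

b4 stroke at J1  (Se1 (Se) sets effort on bond)
b0 stroke at J2  (J1 needs exactly one f-in)
b1 stroke at J3  (only one flow-in slot at J2)
b2 stroke at I1  (J3: bond 1 brought effort, rest push out)
b3 stroke at I2  (J3: bond 1 brought effort, rest push out)
b5 stroke at R1  (0-jn J3 has e-setter on 1)

2  (I1, I2 all integral)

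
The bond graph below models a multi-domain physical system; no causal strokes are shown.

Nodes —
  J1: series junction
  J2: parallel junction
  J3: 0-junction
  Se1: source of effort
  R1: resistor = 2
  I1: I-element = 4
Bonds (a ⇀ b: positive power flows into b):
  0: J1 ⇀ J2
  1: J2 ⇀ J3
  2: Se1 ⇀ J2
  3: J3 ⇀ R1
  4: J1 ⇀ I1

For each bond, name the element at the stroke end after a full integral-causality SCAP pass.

b2 →J2  (Se1 fixes effort; stroke away)
b0 →J1  (0-jn J2 has e-setter on 2)
b1 →J3  (common-e at J2 fixed by 2)
b3 →R1  (J3: bond 1 brought effort, rest push out)
b4 →I1  (J1: last free bond brings flow in)

#0 →J1
#1 →J3
#2 →J2
#3 →R1
#4 →I1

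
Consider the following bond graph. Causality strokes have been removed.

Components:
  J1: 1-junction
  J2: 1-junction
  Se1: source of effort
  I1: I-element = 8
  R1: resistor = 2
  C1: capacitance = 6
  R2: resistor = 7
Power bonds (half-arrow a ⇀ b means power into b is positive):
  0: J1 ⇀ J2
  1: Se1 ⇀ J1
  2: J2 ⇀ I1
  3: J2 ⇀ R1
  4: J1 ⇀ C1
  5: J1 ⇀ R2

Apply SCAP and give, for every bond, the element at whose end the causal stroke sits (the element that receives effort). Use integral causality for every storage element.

β0 |J2
β1 |J1
β2 |I1
β3 |J2
β4 |J1
β5 |J1

β1 |J1  (Se1: effort source, stroke at far end)
β2 |I1  (I1 outputs flow p/I1)
β0 |J2  (1-jn J2 has f-setter on 2)
β3 |J2  (J2: bond 2 brought flow, rest push out)
β4 |J1  (1-jn J1 has f-setter on 0)
β5 |J1  (J1 flow already set via bond 0)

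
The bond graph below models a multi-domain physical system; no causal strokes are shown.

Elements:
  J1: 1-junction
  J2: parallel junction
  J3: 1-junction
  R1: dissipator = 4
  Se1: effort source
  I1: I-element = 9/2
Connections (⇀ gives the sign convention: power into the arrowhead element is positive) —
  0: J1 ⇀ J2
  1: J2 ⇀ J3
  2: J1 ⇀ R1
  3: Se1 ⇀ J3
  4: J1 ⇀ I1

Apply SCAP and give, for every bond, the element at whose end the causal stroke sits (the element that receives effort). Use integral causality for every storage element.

bond 3 stroke→J3  (Se1: effort source, stroke at far end)
bond 1 stroke→J2  (only one flow-in slot at J3)
bond 0 stroke→J1  (J2 effort already set via bond 1)
bond 4 stroke→I1  (prefer integral on I1)
bond 2 stroke→J1  (J1: bond 4 brought flow, rest push out)

#0 |J1
#1 |J2
#2 |J1
#3 |J3
#4 |I1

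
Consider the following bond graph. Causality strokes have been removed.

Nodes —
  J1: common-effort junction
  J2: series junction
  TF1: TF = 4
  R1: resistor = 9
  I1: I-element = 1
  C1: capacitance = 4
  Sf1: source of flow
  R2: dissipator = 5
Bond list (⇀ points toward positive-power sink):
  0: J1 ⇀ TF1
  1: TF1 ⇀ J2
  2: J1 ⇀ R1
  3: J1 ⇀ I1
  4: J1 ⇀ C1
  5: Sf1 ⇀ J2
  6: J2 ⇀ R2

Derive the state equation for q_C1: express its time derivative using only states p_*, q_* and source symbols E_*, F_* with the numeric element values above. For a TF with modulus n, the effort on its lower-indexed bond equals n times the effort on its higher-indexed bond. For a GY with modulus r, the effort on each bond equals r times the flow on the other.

dq_C1/dt = -F_Sf1/4 - p_I1 - q_C1/36

b5 stroke→Sf1  (source Sf1 imposes f)
b1 stroke→J2  (common-f at J2 fixed by 5)
b6 stroke→J2  (1-jn J2 has f-setter on 5)
b0 stroke→TF1  (TF TF1: opposite of bond 1)
b3 stroke→I1  (I1: I, integral causality)
b4 stroke→J1  (C1 outputs effort q/C1)
b2 stroke→R1  (J1 effort already set via bond 4)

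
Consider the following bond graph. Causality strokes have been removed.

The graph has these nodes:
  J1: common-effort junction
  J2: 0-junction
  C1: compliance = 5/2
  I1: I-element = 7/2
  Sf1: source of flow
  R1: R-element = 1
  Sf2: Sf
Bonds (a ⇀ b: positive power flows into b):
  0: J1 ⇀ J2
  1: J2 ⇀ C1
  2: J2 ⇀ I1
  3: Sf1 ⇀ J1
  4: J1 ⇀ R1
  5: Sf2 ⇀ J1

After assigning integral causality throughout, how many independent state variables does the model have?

2  (C1, I1 all integral)

b3 stroke→Sf1  (source Sf1 imposes f)
b5 stroke→Sf2  (source Sf2 imposes f)
b1 stroke→J2  (C1: C, integral causality)
b0 stroke→J1  (common-e at J2 fixed by 1)
b2 stroke→I1  (common-e at J2 fixed by 1)
b4 stroke→R1  (0-jn J1 has e-setter on 0)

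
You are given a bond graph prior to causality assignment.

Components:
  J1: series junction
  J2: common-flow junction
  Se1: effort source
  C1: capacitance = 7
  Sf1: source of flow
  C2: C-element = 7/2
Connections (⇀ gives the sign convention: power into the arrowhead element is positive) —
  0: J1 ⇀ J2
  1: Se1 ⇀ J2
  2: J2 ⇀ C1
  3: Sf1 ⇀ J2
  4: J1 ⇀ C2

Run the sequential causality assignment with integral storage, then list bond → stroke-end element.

β1 stroke→J2  (Se1 (Se) sets effort on bond)
β3 stroke→Sf1  (source Sf1 imposes f)
β0 stroke→J2  (1-jn J2 has f-setter on 3)
β2 stroke→J2  (common-f at J2 fixed by 3)
β4 stroke→J1  (J1: bond 0 brought flow, rest push out)

#0 stroke at J2
#1 stroke at J2
#2 stroke at J2
#3 stroke at Sf1
#4 stroke at J1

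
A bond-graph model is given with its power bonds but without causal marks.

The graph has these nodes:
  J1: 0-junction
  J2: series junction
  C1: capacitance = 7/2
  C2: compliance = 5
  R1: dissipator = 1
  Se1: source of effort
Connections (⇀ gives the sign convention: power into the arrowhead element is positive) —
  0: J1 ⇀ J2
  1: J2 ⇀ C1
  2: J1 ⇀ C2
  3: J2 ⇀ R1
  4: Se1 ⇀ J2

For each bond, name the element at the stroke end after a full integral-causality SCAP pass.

b0 |J2
b1 |J2
b2 |J1
b3 |R1
b4 |J2

β4 →J2  (Se1 (Se) sets effort on bond)
β1 →J2  (C1 outputs effort q/C1)
β2 →J1  (C2 outputs effort q/C2)
β0 →J2  (0-jn J1 has e-setter on 2)
β3 →R1  (only one flow-in slot at J2)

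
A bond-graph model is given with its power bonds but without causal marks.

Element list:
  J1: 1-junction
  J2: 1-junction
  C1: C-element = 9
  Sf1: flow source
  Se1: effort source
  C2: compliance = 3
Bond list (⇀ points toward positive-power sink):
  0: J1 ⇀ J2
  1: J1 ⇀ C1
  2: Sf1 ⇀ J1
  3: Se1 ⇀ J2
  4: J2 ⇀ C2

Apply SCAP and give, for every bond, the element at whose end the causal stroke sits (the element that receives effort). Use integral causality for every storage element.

b0 |J1
b1 |J1
b2 |Sf1
b3 |J2
b4 |J2

b2 →Sf1  (source Sf1 imposes f)
b3 →J2  (Se1: effort source, stroke at far end)
b0 →J1  (J1: bond 2 brought flow, rest push out)
b1 →J1  (1-jn J1 has f-setter on 2)
b4 →J2  (common-f at J2 fixed by 0)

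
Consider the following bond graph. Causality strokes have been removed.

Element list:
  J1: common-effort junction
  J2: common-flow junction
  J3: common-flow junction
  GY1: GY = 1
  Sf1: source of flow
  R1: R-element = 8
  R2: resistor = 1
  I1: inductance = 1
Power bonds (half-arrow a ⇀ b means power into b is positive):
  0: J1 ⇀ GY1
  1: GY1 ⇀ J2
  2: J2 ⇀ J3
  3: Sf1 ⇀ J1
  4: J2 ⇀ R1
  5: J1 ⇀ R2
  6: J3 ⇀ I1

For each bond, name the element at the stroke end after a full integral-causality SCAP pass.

β3 |Sf1  (source Sf1 imposes f)
β6 |I1  (prefer integral on I1)
β2 |J3  (common-f at J3 fixed by 6)
β1 |J2  (1-jn J2 has f-setter on 2)
β4 |J2  (1-jn J2 has f-setter on 2)
β0 |J1  (GY1 both-in/both-out from 1)
β5 |R2  (common-e at J1 fixed by 0)

bond 0 →J1
bond 1 →J2
bond 2 →J3
bond 3 →Sf1
bond 4 →J2
bond 5 →R2
bond 6 →I1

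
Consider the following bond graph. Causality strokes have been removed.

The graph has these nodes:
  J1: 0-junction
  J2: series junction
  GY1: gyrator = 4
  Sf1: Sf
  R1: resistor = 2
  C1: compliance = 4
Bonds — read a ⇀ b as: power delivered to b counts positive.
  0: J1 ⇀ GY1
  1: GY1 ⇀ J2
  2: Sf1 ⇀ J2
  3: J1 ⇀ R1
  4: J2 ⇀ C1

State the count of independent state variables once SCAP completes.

1  (C1 all integral)

b2 |Sf1  (Sf1: flow source, stroke at near end)
b1 |J2  (J2 flow already set via bond 2)
b4 |J2  (1-jn J2 has f-setter on 2)
b0 |J1  (GY1: gyrator matches bond 1)
b3 |R1  (J1 effort already set via bond 0)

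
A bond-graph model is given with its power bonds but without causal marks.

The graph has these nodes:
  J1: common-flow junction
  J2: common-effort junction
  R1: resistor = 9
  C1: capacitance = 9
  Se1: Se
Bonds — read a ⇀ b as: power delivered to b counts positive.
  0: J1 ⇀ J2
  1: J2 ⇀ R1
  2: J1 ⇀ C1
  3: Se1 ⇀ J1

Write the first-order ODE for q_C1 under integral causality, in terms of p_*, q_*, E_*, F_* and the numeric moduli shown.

bond 3 →J1  (Se1 (Se) sets effort on bond)
bond 2 →J1  (prefer integral on C1)
bond 0 →J2  (J1: last free bond brings flow in)
bond 1 →R1  (common-e at J2 fixed by 0)

dq_C1/dt = E_Se1/9 - q_C1/81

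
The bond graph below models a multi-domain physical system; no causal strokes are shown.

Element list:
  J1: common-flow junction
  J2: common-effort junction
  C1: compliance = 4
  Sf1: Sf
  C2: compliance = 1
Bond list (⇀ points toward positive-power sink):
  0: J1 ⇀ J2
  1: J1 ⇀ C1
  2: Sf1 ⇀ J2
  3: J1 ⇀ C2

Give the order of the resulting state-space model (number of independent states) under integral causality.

bond 2 →Sf1  (Sf1: flow source, stroke at near end)
bond 0 →J2  (J2: last free bond brings effort in)
bond 1 →J1  (J1 flow already set via bond 0)
bond 3 →J1  (J1: bond 0 brought flow, rest push out)

2  (C1, C2 all integral)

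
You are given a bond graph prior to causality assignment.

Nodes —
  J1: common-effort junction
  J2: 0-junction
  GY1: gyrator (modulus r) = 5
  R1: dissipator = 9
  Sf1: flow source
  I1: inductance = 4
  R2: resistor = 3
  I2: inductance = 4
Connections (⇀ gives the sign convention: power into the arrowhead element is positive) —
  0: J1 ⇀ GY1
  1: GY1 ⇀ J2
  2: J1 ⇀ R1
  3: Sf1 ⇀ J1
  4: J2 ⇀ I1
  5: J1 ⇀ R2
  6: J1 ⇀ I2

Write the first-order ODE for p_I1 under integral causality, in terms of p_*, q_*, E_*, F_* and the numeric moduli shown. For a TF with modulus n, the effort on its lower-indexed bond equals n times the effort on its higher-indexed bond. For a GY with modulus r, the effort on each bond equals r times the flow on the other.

dp_I1/dt = 5*F_Sf1 - 25*p_I1/9 - 5*p_I2/4

bond 3 stroke→Sf1  (Sf1: flow source, stroke at near end)
bond 4 stroke→I1  (prefer integral on I1)
bond 1 stroke→J2  (J2 needs exactly one e-in)
bond 0 stroke→J1  (GY GY1: same side as bond 1)
bond 2 stroke→R1  (common-e at J1 fixed by 0)
bond 5 stroke→R2  (common-e at J1 fixed by 0)
bond 6 stroke→I2  (common-e at J1 fixed by 0)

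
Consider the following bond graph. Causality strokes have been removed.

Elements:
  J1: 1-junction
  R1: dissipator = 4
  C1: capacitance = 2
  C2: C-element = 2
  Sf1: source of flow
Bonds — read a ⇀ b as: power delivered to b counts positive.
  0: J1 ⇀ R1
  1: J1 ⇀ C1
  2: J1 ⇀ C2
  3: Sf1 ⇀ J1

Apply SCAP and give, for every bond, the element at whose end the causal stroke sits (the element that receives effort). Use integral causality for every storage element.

b3 →Sf1  (source Sf1 imposes f)
b0 →J1  (1-jn J1 has f-setter on 3)
b1 →J1  (J1: bond 3 brought flow, rest push out)
b2 →J1  (J1 flow already set via bond 3)

b0 stroke at J1
b1 stroke at J1
b2 stroke at J1
b3 stroke at Sf1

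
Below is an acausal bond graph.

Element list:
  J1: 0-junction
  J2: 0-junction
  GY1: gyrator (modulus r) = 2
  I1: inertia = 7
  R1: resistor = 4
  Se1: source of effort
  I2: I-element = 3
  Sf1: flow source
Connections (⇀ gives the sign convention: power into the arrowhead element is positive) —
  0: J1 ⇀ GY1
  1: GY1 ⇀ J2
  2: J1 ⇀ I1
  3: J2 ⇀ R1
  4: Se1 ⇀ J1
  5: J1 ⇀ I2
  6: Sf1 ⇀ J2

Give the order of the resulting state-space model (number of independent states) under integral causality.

2  (I1, I2 all integral)

β4 stroke at J1  (source Se1 imposes e)
β6 stroke at Sf1  (source Sf1 imposes f)
β0 stroke at GY1  (0-jn J1 has e-setter on 4)
β2 stroke at I1  (common-e at J1 fixed by 4)
β5 stroke at I2  (J1 effort already set via bond 4)
β1 stroke at GY1  (through GY1, causality inverts; strokes same side of GY1)
β3 stroke at J2  (J2 needs exactly one e-in)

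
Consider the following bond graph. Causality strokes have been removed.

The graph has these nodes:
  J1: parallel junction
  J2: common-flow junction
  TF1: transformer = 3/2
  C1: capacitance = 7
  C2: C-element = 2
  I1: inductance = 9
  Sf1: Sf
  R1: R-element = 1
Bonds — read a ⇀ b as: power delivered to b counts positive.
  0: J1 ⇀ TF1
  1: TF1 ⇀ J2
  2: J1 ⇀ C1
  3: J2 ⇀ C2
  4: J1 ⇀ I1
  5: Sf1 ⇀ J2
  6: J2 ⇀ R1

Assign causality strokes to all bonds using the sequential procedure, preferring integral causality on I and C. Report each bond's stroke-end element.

b0 stroke at TF1
b1 stroke at J2
b2 stroke at J1
b3 stroke at J2
b4 stroke at I1
b5 stroke at Sf1
b6 stroke at J2

#5 stroke at Sf1  (Sf1 fixes flow; stroke at Sf1)
#1 stroke at J2  (common-f at J2 fixed by 5)
#3 stroke at J2  (J2: bond 5 brought flow, rest push out)
#6 stroke at J2  (common-f at J2 fixed by 5)
#0 stroke at TF1  (TF1: transformer flips bond 1)
#2 stroke at J1  (C1: C, integral causality)
#4 stroke at I1  (J1 effort already set via bond 2)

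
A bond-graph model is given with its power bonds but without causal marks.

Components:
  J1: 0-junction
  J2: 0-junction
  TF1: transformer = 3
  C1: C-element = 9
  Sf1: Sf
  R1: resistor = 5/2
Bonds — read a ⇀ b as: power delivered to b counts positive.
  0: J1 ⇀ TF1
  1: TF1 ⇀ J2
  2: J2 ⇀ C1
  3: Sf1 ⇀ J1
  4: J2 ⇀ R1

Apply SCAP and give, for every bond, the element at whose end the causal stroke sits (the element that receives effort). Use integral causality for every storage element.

bond 0 stroke→J1
bond 1 stroke→TF1
bond 2 stroke→J2
bond 3 stroke→Sf1
bond 4 stroke→R1

#3 |Sf1  (Sf1 (Sf) sets flow on bond)
#0 |J1  (closing 0-jn rule on J1)
#1 |TF1  (TF1: transformer flips bond 0)
#2 |J2  (prefer integral on C1)
#4 |R1  (0-jn J2 has e-setter on 2)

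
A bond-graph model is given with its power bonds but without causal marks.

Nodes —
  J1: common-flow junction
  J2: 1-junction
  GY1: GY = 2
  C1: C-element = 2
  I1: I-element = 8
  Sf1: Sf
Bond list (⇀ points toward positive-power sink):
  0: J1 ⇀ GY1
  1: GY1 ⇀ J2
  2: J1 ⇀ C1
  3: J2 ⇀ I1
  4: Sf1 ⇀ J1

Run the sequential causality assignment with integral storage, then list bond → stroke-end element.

β0 stroke at J1
β1 stroke at J2
β2 stroke at J1
β3 stroke at I1
β4 stroke at Sf1

β4 |Sf1  (Sf1: flow source, stroke at near end)
β0 |J1  (J1 flow already set via bond 4)
β2 |J1  (1-jn J1 has f-setter on 4)
β1 |J2  (GY1 both-in/both-out from 0)
β3 |I1  (closing 1-jn rule on J2)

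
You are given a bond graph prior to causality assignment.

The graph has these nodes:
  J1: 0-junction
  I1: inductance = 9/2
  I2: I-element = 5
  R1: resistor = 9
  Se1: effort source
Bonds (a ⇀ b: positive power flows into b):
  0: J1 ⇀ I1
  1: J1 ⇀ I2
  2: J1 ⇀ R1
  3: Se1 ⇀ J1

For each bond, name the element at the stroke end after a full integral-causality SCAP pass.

#3 →J1  (Se1 (Se) sets effort on bond)
#0 →I1  (0-jn J1 has e-setter on 3)
#1 →I2  (0-jn J1 has e-setter on 3)
#2 →R1  (0-jn J1 has e-setter on 3)

bond 0 stroke at I1
bond 1 stroke at I2
bond 2 stroke at R1
bond 3 stroke at J1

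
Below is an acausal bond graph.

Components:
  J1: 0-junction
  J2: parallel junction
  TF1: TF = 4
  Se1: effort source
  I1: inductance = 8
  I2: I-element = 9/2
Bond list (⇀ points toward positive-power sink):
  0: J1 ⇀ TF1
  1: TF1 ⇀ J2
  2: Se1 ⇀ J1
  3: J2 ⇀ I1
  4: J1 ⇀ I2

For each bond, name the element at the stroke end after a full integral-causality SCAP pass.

β0 stroke→TF1
β1 stroke→J2
β2 stroke→J1
β3 stroke→I1
β4 stroke→I2

bond 2 |J1  (Se1: effort source, stroke at far end)
bond 0 |TF1  (0-jn J1 has e-setter on 2)
bond 4 |I2  (J1 effort already set via bond 2)
bond 1 |J2  (through TF1, causality passes straight; one stroke at TF1)
bond 3 |I1  (J2: bond 1 brought effort, rest push out)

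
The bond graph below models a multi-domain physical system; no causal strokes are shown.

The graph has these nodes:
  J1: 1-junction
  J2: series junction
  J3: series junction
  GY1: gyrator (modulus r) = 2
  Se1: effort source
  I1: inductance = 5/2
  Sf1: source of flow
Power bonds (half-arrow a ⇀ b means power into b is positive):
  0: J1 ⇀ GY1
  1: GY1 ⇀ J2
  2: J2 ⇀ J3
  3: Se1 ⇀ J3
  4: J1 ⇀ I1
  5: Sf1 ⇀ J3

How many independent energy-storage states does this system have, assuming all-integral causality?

1  (I1 all integral)

β3 |J3  (Se1 fixes effort; stroke away)
β5 |Sf1  (source Sf1 imposes f)
β2 |J3  (1-jn J3 has f-setter on 5)
β1 |J2  (J2: bond 2 brought flow, rest push out)
β0 |J1  (GY GY1: same side as bond 1)
β4 |I1  (J1 needs exactly one f-in)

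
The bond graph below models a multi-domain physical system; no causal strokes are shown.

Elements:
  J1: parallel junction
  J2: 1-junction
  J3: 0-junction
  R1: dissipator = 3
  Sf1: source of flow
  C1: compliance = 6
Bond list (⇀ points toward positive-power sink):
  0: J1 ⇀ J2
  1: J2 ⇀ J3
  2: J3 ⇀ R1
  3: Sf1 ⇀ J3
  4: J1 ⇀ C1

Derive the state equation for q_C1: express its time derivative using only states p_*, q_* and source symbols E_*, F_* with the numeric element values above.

b3 →Sf1  (Sf1 (Sf) sets flow on bond)
b4 →J1  (C1 outputs effort q/C1)
b0 →J2  (0-jn J1 has e-setter on 4)
b1 →J3  (closing 1-jn rule on J2)
b2 →R1  (common-e at J3 fixed by 1)

dq_C1/dt = F_Sf1 - q_C1/18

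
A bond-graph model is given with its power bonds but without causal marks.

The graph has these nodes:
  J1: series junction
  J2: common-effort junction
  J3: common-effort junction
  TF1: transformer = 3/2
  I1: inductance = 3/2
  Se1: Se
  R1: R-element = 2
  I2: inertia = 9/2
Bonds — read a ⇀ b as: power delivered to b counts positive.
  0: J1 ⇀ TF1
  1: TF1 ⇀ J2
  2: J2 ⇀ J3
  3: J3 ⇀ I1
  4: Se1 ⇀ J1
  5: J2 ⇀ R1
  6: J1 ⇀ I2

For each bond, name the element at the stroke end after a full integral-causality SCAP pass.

b0 stroke→J1
b1 stroke→TF1
b2 stroke→J3
b3 stroke→I1
b4 stroke→J1
b5 stroke→J2
b6 stroke→I2

#4 stroke→J1  (Se1 (Se) sets effort on bond)
#3 stroke→I1  (I1 outputs flow p/I1)
#2 stroke→J3  (J3 needs exactly one e-in)
#6 stroke→I2  (prefer integral on I2)
#0 stroke→J1  (J1 flow already set via bond 6)
#1 stroke→TF1  (TF TF1: opposite of bond 0)
#5 stroke→J2  (J2 needs exactly one e-in)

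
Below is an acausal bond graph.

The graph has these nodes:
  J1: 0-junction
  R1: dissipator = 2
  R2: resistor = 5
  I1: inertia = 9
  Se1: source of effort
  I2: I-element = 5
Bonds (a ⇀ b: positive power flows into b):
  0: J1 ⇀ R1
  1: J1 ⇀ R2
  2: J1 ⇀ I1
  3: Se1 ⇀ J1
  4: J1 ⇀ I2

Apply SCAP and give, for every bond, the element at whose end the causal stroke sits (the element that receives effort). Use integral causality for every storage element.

bond 0 stroke at R1
bond 1 stroke at R2
bond 2 stroke at I1
bond 3 stroke at J1
bond 4 stroke at I2

β3 stroke at J1  (Se1: effort source, stroke at far end)
β0 stroke at R1  (common-e at J1 fixed by 3)
β1 stroke at R2  (J1 effort already set via bond 3)
β2 stroke at I1  (common-e at J1 fixed by 3)
β4 stroke at I2  (J1: bond 3 brought effort, rest push out)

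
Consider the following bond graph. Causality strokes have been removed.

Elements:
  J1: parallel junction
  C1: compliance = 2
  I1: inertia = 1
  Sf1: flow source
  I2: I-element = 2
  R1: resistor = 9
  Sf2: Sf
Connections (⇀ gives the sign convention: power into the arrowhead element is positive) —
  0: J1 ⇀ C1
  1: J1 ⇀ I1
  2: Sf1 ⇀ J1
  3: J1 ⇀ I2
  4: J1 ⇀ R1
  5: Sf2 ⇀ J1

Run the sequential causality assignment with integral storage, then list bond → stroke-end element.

β0 |J1
β1 |I1
β2 |Sf1
β3 |I2
β4 |R1
β5 |Sf2

b2 |Sf1  (Sf1 fixes flow; stroke at Sf1)
b5 |Sf2  (Sf2: flow source, stroke at near end)
b0 |J1  (C1 integral (e out))
b1 |I1  (J1: bond 0 brought effort, rest push out)
b3 |I2  (common-e at J1 fixed by 0)
b4 |R1  (0-jn J1 has e-setter on 0)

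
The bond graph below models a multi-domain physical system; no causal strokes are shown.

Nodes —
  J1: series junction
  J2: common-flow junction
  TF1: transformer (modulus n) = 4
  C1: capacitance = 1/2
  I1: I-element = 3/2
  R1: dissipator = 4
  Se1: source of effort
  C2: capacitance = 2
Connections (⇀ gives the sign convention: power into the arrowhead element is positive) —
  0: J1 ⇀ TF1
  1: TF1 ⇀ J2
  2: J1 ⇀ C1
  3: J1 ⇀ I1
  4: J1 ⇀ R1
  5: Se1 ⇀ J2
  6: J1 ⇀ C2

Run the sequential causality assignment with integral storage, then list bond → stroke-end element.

b0 |J1
b1 |TF1
b2 |J1
b3 |I1
b4 |J1
b5 |J2
b6 |J1

bond 5 stroke→J2  (Se1: effort source, stroke at far end)
bond 1 stroke→TF1  (J2: last free bond brings flow in)
bond 0 stroke→J1  (TF1 one-in-one-out from 1)
bond 2 stroke→J1  (C1: C, integral causality)
bond 3 stroke→I1  (prefer integral on I1)
bond 4 stroke→J1  (common-f at J1 fixed by 3)
bond 6 stroke→J1  (J1 flow already set via bond 3)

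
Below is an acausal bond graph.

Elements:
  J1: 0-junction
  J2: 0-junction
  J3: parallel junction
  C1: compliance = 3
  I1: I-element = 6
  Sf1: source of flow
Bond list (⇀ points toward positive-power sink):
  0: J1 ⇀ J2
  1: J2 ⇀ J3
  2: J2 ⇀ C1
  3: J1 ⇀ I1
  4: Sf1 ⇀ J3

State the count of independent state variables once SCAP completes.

2  (C1, I1 all integral)

#4 stroke→Sf1  (Sf1 (Sf) sets flow on bond)
#1 stroke→J3  (J3: last free bond brings effort in)
#2 stroke→J2  (C1 outputs effort q/C1)
#0 stroke→J1  (J2 effort already set via bond 2)
#3 stroke→I1  (common-e at J1 fixed by 0)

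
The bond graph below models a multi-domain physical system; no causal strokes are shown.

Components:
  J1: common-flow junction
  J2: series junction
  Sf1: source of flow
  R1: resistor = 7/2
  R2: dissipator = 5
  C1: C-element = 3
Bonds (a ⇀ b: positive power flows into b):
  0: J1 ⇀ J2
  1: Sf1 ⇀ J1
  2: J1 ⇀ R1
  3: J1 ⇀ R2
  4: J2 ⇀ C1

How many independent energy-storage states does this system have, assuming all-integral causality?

1  (C1 all integral)

β1 stroke→Sf1  (Sf1 (Sf) sets flow on bond)
β0 stroke→J1  (1-jn J1 has f-setter on 1)
β2 stroke→J1  (J1: bond 1 brought flow, rest push out)
β3 stroke→J1  (common-f at J1 fixed by 1)
β4 stroke→J2  (common-f at J2 fixed by 0)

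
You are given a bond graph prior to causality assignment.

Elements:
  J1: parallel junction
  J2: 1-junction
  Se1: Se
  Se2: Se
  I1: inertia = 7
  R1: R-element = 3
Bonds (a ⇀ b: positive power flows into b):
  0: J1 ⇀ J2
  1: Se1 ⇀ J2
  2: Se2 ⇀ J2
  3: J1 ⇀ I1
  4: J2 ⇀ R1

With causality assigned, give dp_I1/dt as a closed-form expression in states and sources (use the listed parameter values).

β1 stroke→J2  (Se1 fixes effort; stroke away)
β2 stroke→J2  (Se2 (Se) sets effort on bond)
β3 stroke→I1  (I1 outputs flow p/I1)
β0 stroke→J1  (closing 0-jn rule on J1)
β4 stroke→J2  (J2: bond 0 brought flow, rest push out)

dp_I1/dt = -E_Se1 - E_Se2 - 3*p_I1/7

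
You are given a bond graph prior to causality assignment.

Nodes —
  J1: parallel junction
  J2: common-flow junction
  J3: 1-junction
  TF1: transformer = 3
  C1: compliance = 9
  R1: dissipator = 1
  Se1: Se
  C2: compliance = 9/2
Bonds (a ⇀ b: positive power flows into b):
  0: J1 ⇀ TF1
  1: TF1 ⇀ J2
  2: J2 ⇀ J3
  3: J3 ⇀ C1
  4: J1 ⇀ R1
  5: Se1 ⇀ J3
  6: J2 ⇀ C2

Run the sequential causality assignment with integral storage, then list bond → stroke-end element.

#5 |J3  (source Se1 imposes e)
#3 |J3  (C1: C, integral causality)
#2 |J2  (J3 needs exactly one f-in)
#6 |J2  (prefer integral on C2)
#1 |TF1  (J2: last free bond brings flow in)
#0 |J1  (through TF1, causality passes straight; one stroke at TF1)
#4 |R1  (J1 effort already set via bond 0)

β0 |J1
β1 |TF1
β2 |J2
β3 |J3
β4 |R1
β5 |J3
β6 |J2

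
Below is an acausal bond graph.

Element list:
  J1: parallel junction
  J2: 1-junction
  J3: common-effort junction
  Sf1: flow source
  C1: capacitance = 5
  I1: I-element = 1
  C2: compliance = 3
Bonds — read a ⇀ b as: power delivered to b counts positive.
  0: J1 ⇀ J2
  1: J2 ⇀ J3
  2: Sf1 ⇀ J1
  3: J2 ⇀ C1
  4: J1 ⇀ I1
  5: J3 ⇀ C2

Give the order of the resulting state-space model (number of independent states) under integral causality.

β2 |Sf1  (Sf1 (Sf) sets flow on bond)
β3 |J2  (C1 outputs effort q/C1)
β4 |I1  (I1 integral (f out))
β0 |J1  (J1 needs exactly one e-in)
β1 |J2  (J2 flow already set via bond 0)
β5 |J3  (J3: last free bond brings effort in)

3  (C1, C2, I1 all integral)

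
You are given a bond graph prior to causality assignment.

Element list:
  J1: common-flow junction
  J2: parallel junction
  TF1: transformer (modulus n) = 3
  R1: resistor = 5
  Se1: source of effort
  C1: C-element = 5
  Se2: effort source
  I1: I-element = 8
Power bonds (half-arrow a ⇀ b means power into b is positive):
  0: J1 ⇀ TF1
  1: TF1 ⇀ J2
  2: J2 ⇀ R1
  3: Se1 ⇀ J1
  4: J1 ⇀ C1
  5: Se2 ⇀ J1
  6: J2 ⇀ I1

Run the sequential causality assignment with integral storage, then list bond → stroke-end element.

#0 stroke at TF1
#1 stroke at J2
#2 stroke at R1
#3 stroke at J1
#4 stroke at J1
#5 stroke at J1
#6 stroke at I1

b3 →J1  (Se1 fixes effort; stroke away)
b5 →J1  (Se2 (Se) sets effort on bond)
b4 →J1  (prefer integral on C1)
b0 →TF1  (only one flow-in slot at J1)
b1 →J2  (TF TF1: opposite of bond 0)
b2 →R1  (0-jn J2 has e-setter on 1)
b6 →I1  (0-jn J2 has e-setter on 1)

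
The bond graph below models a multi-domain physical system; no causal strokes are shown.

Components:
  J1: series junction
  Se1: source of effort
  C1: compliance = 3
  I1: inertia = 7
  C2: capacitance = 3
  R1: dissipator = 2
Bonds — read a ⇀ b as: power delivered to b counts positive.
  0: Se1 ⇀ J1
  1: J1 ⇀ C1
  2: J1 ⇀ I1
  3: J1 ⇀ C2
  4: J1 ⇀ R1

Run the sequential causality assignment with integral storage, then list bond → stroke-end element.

β0 stroke at J1
β1 stroke at J1
β2 stroke at I1
β3 stroke at J1
β4 stroke at J1

b0 →J1  (source Se1 imposes e)
b1 →J1  (C1: C, integral causality)
b2 →I1  (I1 outputs flow p/I1)
b3 →J1  (1-jn J1 has f-setter on 2)
b4 →J1  (1-jn J1 has f-setter on 2)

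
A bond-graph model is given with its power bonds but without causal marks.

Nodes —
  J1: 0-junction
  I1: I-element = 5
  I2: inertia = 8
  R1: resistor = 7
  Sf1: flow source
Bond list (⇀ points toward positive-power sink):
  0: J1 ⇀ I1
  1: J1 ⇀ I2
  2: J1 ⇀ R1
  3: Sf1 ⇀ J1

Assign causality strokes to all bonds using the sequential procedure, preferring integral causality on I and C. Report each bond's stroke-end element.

bond 3 stroke at Sf1  (source Sf1 imposes f)
bond 0 stroke at I1  (I1: I, integral causality)
bond 1 stroke at I2  (prefer integral on I2)
bond 2 stroke at J1  (J1: last free bond brings effort in)

#0 →I1
#1 →I2
#2 →J1
#3 →Sf1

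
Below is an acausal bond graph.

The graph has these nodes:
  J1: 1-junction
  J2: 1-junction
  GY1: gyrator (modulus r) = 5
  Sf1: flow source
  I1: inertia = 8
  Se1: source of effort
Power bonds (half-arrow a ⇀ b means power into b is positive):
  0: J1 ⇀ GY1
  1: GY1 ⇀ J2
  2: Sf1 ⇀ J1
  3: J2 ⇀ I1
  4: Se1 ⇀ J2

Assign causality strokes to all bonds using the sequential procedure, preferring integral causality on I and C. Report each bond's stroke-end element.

β0 →J1
β1 →J2
β2 →Sf1
β3 →I1
β4 →J2

bond 2 stroke→Sf1  (source Sf1 imposes f)
bond 4 stroke→J2  (Se1 (Se) sets effort on bond)
bond 0 stroke→J1  (J1 flow already set via bond 2)
bond 1 stroke→J2  (GY1 both-in/both-out from 0)
bond 3 stroke→I1  (J2: last free bond brings flow in)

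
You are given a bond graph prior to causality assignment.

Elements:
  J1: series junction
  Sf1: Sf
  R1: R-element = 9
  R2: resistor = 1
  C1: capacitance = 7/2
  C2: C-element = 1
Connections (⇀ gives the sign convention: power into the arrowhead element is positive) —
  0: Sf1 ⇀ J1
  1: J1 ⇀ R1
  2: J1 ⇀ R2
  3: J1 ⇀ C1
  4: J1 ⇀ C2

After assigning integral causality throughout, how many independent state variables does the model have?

b0 |Sf1  (Sf1 (Sf) sets flow on bond)
b1 |J1  (J1 flow already set via bond 0)
b2 |J1  (common-f at J1 fixed by 0)
b3 |J1  (common-f at J1 fixed by 0)
b4 |J1  (J1 flow already set via bond 0)

2  (C1, C2 all integral)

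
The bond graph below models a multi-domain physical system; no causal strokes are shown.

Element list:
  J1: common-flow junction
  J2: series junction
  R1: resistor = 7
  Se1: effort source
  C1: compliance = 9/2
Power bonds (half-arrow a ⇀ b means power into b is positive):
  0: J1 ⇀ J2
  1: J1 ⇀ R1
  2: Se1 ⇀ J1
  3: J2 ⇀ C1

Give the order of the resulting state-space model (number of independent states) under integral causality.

1  (C1 all integral)

#2 →J1  (Se1 fixes effort; stroke away)
#3 →J2  (C1: C, integral causality)
#0 →J1  (J2 needs exactly one f-in)
#1 →R1  (J1 needs exactly one f-in)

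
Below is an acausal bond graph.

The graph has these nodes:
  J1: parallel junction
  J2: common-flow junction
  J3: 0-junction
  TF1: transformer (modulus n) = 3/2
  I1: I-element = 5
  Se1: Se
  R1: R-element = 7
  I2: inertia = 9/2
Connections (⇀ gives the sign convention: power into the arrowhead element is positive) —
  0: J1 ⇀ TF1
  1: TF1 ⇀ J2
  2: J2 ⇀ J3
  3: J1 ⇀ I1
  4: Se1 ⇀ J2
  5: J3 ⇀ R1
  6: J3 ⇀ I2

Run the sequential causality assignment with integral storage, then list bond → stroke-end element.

bond 4 |J2  (source Se1 imposes e)
bond 3 |I1  (I1 integral (f out))
bond 0 |J1  (closing 0-jn rule on J1)
bond 1 |TF1  (TF TF1: opposite of bond 0)
bond 2 |J2  (1-jn J2 has f-setter on 1)
bond 6 |I2  (I2 outputs flow p/I2)
bond 5 |J3  (only one effort-in slot at J3)

b0 |J1
b1 |TF1
b2 |J2
b3 |I1
b4 |J2
b5 |J3
b6 |I2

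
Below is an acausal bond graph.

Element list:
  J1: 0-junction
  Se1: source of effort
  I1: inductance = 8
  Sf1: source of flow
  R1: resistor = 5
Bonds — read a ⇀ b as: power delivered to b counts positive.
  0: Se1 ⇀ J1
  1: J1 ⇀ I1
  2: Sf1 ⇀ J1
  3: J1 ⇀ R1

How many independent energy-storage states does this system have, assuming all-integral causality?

β0 |J1  (Se1 fixes effort; stroke away)
β2 |Sf1  (Sf1: flow source, stroke at near end)
β1 |I1  (J1: bond 0 brought effort, rest push out)
β3 |R1  (common-e at J1 fixed by 0)

1  (I1 all integral)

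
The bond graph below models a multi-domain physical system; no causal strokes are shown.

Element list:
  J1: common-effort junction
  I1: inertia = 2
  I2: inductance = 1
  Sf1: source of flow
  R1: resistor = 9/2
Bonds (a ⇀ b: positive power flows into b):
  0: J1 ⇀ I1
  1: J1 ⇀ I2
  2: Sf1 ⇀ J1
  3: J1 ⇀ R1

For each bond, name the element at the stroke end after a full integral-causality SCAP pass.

#2 stroke→Sf1  (source Sf1 imposes f)
#0 stroke→I1  (I1 integral (f out))
#1 stroke→I2  (I2 integral (f out))
#3 stroke→J1  (closing 0-jn rule on J1)

b0 |I1
b1 |I2
b2 |Sf1
b3 |J1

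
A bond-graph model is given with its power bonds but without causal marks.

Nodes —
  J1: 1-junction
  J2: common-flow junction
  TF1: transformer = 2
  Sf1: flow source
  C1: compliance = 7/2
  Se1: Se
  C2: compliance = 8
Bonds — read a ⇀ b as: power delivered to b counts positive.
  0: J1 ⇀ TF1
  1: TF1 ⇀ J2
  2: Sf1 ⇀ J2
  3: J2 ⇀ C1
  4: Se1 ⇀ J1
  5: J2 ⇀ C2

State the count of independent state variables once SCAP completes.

2  (C1, C2 all integral)

#2 stroke→Sf1  (Sf1 (Sf) sets flow on bond)
#4 stroke→J1  (source Se1 imposes e)
#0 stroke→TF1  (J1 needs exactly one f-in)
#1 stroke→J2  (J2: bond 2 brought flow, rest push out)
#3 stroke→J2  (J2 flow already set via bond 2)
#5 stroke→J2  (J2: bond 2 brought flow, rest push out)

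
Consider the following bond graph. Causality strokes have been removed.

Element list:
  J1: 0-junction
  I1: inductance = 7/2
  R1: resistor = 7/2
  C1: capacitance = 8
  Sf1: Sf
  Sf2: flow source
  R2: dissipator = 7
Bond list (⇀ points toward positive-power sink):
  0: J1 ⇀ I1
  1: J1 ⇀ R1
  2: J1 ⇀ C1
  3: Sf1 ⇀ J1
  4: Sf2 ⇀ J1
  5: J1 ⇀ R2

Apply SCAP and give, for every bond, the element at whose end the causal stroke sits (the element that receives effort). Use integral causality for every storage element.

bond 0 →I1
bond 1 →R1
bond 2 →J1
bond 3 →Sf1
bond 4 →Sf2
bond 5 →R2

b3 stroke→Sf1  (Sf1 fixes flow; stroke at Sf1)
b4 stroke→Sf2  (Sf2 (Sf) sets flow on bond)
b0 stroke→I1  (prefer integral on I1)
b2 stroke→J1  (C1 outputs effort q/C1)
b1 stroke→R1  (common-e at J1 fixed by 2)
b5 stroke→R2  (common-e at J1 fixed by 2)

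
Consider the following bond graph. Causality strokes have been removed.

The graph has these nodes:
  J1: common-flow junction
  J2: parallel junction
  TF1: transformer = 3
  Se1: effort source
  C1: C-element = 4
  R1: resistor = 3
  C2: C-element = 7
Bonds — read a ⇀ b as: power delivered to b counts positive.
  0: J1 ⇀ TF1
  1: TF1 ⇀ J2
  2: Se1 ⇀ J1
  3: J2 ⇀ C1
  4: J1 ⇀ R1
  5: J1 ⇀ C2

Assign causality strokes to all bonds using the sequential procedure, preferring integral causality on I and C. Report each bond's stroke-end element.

β0 stroke at J1
β1 stroke at TF1
β2 stroke at J1
β3 stroke at J2
β4 stroke at R1
β5 stroke at J1

bond 2 stroke→J1  (source Se1 imposes e)
bond 3 stroke→J2  (C1: C, integral causality)
bond 1 stroke→TF1  (0-jn J2 has e-setter on 3)
bond 0 stroke→J1  (through TF1, causality passes straight; one stroke at TF1)
bond 5 stroke→J1  (C2 integral (e out))
bond 4 stroke→R1  (closing 1-jn rule on J1)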